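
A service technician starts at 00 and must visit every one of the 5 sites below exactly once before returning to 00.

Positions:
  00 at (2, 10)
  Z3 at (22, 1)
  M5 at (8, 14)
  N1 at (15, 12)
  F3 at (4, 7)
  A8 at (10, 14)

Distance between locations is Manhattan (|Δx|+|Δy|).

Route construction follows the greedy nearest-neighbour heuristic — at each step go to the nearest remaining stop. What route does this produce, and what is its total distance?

From 00: distances to unvisited — F3=5, M5=10, A8=12, N1=15, Z3=29. Nearest is F3 (5).
From F3: distances to unvisited — M5=11, A8=13, N1=16, Z3=24. Nearest is M5 (11).
From M5: distances to unvisited — A8=2, N1=9, Z3=27. Nearest is A8 (2).
From A8: distances to unvisited — N1=7, Z3=25. Nearest is N1 (7).
From N1: distances to unvisited — Z3=18. Nearest is Z3 (18).
Return Z3→00: 29.
Total = 5 + 11 + 2 + 7 + 18 + 29 = 72.

72 along 00 → F3 → M5 → A8 → N1 → Z3 → 00.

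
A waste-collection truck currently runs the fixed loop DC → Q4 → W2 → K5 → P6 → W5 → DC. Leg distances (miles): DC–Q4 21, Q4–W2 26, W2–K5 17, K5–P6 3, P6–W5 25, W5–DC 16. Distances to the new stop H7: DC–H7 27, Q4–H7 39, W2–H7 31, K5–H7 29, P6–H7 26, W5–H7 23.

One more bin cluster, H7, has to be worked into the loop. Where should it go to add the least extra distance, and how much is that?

Insertion cost between consecutive stops i–j is d(i,H7) + d(H7,j) − d(i,j):
  between DC and Q4: 27 + 39 − 21 = 45
  between Q4 and W2: 39 + 31 − 26 = 44
  between W2 and K5: 31 + 29 − 17 = 43
  between K5 and P6: 29 + 26 − 3 = 52
  between P6 and W5: 26 + 23 − 25 = 24
  between W5 and DC: 23 + 27 − 16 = 34
Cheapest insertion is between P6 and W5, adding 24.
New total = 108 + 24 = 132.

Adding 24 miles by placing H7 on the P6–W5 leg.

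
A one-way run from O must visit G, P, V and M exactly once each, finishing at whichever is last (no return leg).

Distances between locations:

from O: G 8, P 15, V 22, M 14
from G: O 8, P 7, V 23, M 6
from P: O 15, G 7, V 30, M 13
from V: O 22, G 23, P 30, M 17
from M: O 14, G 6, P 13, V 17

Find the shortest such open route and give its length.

Shortest open route: 45.

There are 4! = 24 possible orderings.
O → G → P → V → M: 8+7+30+17 = 62
O → G → P → M → V: 8+7+13+17 = 45
O → G → V → P → M: 8+23+30+13 = 74
O → G → V → M → P: 8+23+17+13 = 61
O → G → M → P → V: 8+6+13+30 = 57
O → G → M → V → P: 8+6+17+30 = 61
O → P → G → V → M: 15+7+23+17 = 62
O → P → G → M → V: 15+7+6+17 = 45
O → P → V → G → M: 15+30+23+6 = 74
O → P → V → M → G: 15+30+17+6 = 68
O → P → M → G → V: 15+13+6+23 = 57
O → P → M → V → G: 15+13+17+23 = 68
O → V → G → P → M: 22+23+7+13 = 65
O → V → G → M → P: 22+23+6+13 = 64
… (10 more)
The minimum is 45.
One shortest path: O → G → P → M → V.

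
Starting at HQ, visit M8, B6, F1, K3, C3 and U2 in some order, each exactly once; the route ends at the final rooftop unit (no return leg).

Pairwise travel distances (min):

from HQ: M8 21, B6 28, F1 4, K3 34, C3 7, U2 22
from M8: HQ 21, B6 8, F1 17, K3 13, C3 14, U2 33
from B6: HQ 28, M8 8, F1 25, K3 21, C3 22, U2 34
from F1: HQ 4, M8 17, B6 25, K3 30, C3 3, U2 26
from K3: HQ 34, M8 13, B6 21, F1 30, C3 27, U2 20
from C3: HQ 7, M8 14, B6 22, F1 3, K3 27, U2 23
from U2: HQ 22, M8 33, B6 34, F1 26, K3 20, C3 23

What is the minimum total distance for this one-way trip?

70 min — the minimum one-way total.

There are 6! = 720 possible orderings.
HQ → M8 → B6 → F1 → K3 → C3 → U2: 21+8+25+30+27+23 = 134
HQ → M8 → B6 → F1 → K3 → U2 → C3: 21+8+25+30+20+23 = 127
HQ → M8 → B6 → F1 → C3 → K3 → U2: 21+8+25+3+27+20 = 104
HQ → M8 → B6 → F1 → C3 → U2 → K3: 21+8+25+3+23+20 = 100
HQ → M8 → B6 → F1 → U2 → K3 → C3: 21+8+25+26+20+27 = 127
HQ → M8 → B6 → F1 → U2 → C3 → K3: 21+8+25+26+23+27 = 130
HQ → M8 → B6 → K3 → F1 → C3 → U2: 21+8+21+30+3+23 = 106
HQ → M8 → B6 → K3 → F1 → U2 → C3: 21+8+21+30+26+23 = 129
… (712 more)
HQ → F1 → C3 → M8 → B6 → K3 → U2: 4+3+14+8+21+20 = 70  ← best
The minimum is 70.
One shortest path: HQ → F1 → C3 → M8 → B6 → K3 → U2.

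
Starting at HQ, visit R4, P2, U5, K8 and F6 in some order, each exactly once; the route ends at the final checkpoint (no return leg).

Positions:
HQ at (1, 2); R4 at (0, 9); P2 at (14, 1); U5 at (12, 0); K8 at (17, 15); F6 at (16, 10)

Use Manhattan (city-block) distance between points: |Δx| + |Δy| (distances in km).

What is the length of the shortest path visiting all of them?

Minimum one-way distance = 49 km.

There are 5! = 120 possible orderings.
HQ → R4 → P2 → U5 → K8 → F6: 8+22+3+20+6 = 59
HQ → R4 → P2 → U5 → F6 → K8: 8+22+3+14+6 = 53
HQ → R4 → P2 → K8 → U5 → F6: 8+22+17+20+14 = 81
HQ → R4 → P2 → K8 → F6 → U5: 8+22+17+6+14 = 67
HQ → R4 → P2 → F6 → U5 → K8: 8+22+11+14+20 = 75
HQ → R4 → P2 → F6 → K8 → U5: 8+22+11+6+20 = 67
HQ → R4 → U5 → P2 → K8 → F6: 8+21+3+17+6 = 55
HQ → R4 → U5 → P2 → F6 → K8: 8+21+3+11+6 = 49
HQ → R4 → U5 → K8 → P2 → F6: 8+21+20+17+11 = 77
HQ → R4 → U5 → K8 → F6 → P2: 8+21+20+6+11 = 66
HQ → R4 → U5 → F6 → P2 → K8: 8+21+14+11+17 = 71
HQ → R4 → U5 → F6 → K8 → P2: 8+21+14+6+17 = 66
HQ → R4 → K8 → P2 → U5 → F6: 8+23+17+3+14 = 65
HQ → R4 → K8 → P2 → F6 → U5: 8+23+17+11+14 = 73
… (106 more)
The minimum is 49.
One shortest path: HQ → R4 → U5 → P2 → F6 → K8.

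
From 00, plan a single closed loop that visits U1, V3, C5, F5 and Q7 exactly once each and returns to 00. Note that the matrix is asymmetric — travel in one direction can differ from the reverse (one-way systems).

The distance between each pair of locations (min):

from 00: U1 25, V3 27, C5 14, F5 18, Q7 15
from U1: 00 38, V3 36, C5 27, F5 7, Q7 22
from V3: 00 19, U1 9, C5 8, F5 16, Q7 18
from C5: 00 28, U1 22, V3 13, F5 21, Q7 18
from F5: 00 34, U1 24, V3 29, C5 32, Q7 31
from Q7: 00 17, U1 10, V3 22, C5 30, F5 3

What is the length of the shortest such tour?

00 → U1 → V3 → C5 → F5 → Q7 → 00: 25+36+8+21+31+17 = 138
00 → U1 → V3 → C5 → Q7 → F5 → 00: 25+36+8+18+3+34 = 124
00 → U1 → V3 → F5 → C5 → Q7 → 00: 25+36+16+32+18+17 = 144
00 → U1 → V3 → F5 → Q7 → C5 → 00: 25+36+16+31+30+28 = 166
00 → U1 → V3 → Q7 → C5 → F5 → 00: 25+36+18+30+21+34 = 164
00 → U1 → V3 → Q7 → F5 → C5 → 00: 25+36+18+3+32+28 = 142
00 → U1 → C5 → V3 → F5 → Q7 → 00: 25+27+13+16+31+17 = 129
00 → U1 → C5 → V3 → Q7 → F5 → 00: 25+27+13+18+3+34 = 120
00 → U1 → C5 → F5 → V3 → Q7 → 00: 25+27+21+29+18+17 = 137
00 → U1 → C5 → F5 → Q7 → V3 → 00: 25+27+21+31+22+19 = 145
00 → U1 → C5 → Q7 → V3 → F5 → 00: 25+27+18+22+16+34 = 142
00 → U1 → C5 → Q7 → F5 → V3 → 00: 25+27+18+3+29+19 = 121
00 → U1 → F5 → V3 → C5 → Q7 → 00: 25+7+29+8+18+17 = 104
00 → U1 → F5 → V3 → Q7 → C5 → 00: 25+7+29+18+30+28 = 137
… (106 more)
00 → C5 → V3 → U1 → F5 → Q7 → 00: 14+13+9+7+31+17 = 91  ← best
The minimum is 91.
One optimal route: 00 → C5 → V3 → U1 → F5 → Q7 → 00.

Minimum total distance: 91 min.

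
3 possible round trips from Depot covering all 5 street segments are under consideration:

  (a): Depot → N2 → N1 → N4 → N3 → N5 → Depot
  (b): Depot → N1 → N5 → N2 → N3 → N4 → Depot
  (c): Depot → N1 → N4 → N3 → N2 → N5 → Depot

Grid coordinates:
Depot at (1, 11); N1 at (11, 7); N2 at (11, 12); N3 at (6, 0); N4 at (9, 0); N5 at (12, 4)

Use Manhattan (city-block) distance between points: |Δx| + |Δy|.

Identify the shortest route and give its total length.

Shortest is (a), total 56.

(a): 11 + 5 + 9 + 3 + 10 + 18 = 56
(b): 14 + 4 + 9 + 17 + 3 + 19 = 66
(c): 14 + 9 + 3 + 17 + 9 + 18 = 70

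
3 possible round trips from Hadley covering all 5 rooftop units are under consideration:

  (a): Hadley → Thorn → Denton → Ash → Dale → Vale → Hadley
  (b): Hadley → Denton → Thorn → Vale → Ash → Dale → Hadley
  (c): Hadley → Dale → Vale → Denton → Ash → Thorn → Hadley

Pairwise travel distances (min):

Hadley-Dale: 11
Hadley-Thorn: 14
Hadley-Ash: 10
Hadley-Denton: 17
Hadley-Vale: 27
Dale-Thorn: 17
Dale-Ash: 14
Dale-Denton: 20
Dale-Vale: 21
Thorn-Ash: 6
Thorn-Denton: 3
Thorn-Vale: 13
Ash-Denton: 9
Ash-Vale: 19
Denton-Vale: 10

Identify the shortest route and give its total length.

(a): 14 + 3 + 9 + 14 + 21 + 27 = 88
(b): 17 + 3 + 13 + 19 + 14 + 11 = 77
(c): 11 + 21 + 10 + 9 + 6 + 14 = 71

71 min — (c) is the shortest.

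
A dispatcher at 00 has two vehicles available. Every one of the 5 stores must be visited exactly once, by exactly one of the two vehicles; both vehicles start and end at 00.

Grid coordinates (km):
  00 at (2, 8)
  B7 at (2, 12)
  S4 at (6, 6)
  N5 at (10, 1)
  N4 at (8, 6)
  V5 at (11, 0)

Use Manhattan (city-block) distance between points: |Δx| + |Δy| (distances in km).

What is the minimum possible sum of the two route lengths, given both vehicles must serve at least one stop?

Check every non-empty split of the stops between the two vehicles; for each half take its own optimal tour:
  {B7} + {S4, N5, N4, V5}: 8 + 34 = 42
  {S4} + {B7, N5, N4, V5}: 12 + 42 = 54
  {B7, S4} + {N5, N4, V5}: 20 + 34 = 54
  {N5} + {B7, S4, N4, V5}: 30 + 42 = 72
  {B7, N5} + {S4, N4, V5}: 38 + 34 = 72
  {S4, N5} + {B7, N4, V5}: 30 + 42 = 72
  … (15 splits in total)
Best: vehicle 1 00 → B7 → 00 = 8; vehicle 2 00 → S4 → N5 → V5 → N4 → 00 = 34; combined 42.

Minimum combined distance: 42 km.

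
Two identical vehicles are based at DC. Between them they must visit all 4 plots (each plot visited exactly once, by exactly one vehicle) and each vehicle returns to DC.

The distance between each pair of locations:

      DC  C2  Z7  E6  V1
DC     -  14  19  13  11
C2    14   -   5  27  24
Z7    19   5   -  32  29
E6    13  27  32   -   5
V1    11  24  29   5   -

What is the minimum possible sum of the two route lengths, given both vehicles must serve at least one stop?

Minimum combined distance: 67.

There are 2^3 − 1 = 7 ways to divide the 4 stops into two non-empty groups. For each, the best each vehicle can do is its own shortest tour through its group:
  {C2} + {Z7, E6, V1}: 28 + 66 = 94
  {Z7} + {C2, E6, V1}: 38 + 56 = 94
  {C2, Z7} + {E6, V1}: 38 + 29 = 67
  {E6} + {C2, Z7, V1}: 26 + 59 = 85
  {C2, E6} + {Z7, V1}: 54 + 59 = 113
  {Z7, E6} + {C2, V1}: 64 + 49 = 113
  … (7 splits in total)
Best: vehicle 1 DC → C2 → Z7 → DC = 38; vehicle 2 DC → E6 → V1 → DC = 29; combined 67.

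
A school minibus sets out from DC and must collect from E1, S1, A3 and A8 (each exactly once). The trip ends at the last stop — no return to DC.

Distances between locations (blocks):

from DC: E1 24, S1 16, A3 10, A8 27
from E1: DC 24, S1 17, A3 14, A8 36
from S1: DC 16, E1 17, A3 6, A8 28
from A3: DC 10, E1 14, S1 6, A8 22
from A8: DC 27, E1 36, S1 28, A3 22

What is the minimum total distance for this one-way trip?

69 blocks — the minimum one-way total.

There are 4! = 24 possible orderings.
DC - E1 - S1 - A3 - A8: 24+17+6+22 = 69
DC - E1 - S1 - A8 - A3: 24+17+28+22 = 91
DC - E1 - A3 - S1 - A8: 24+14+6+28 = 72
DC - E1 - A3 - A8 - S1: 24+14+22+28 = 88
DC - E1 - A8 - S1 - A3: 24+36+28+6 = 94
DC - E1 - A8 - A3 - S1: 24+36+22+6 = 88
DC - S1 - E1 - A3 - A8: 16+17+14+22 = 69
DC - S1 - E1 - A8 - A3: 16+17+36+22 = 91
DC - S1 - A3 - E1 - A8: 16+6+14+36 = 72
DC - S1 - A3 - A8 - E1: 16+6+22+36 = 80
DC - S1 - A8 - E1 - A3: 16+28+36+14 = 94
DC - S1 - A8 - A3 - E1: 16+28+22+14 = 80
DC - A3 - E1 - S1 - A8: 10+14+17+28 = 69
DC - A3 - E1 - A8 - S1: 10+14+36+28 = 88
… (10 more)
The minimum is 69.
One shortest path: DC → E1 → S1 → A3 → A8.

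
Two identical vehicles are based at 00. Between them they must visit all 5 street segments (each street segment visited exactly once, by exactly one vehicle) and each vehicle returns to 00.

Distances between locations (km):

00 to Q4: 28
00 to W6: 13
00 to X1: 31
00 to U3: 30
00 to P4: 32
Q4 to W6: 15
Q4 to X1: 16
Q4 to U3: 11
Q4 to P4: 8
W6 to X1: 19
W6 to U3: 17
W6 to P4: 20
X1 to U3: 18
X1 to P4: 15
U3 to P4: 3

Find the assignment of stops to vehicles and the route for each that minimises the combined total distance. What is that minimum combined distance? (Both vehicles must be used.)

Minimum combined distance: 114 km.

Try each way of splitting the stops between the two vehicles (each non-empty) and, for each split, find the best tour for each vehicle:
  {Q4} + {W6, X1, U3, P4}: 56 + 79 = 135
  {W6} + {Q4, X1, U3, P4}: 26 + 88 = 114
  {Q4, W6} + {X1, U3, P4}: 56 + 79 = 135
  {X1} + {Q4, W6, U3, P4}: 62 + 69 = 131
  {Q4, X1} + {W6, U3, P4}: 75 + 65 = 140
  {W6, X1} + {Q4, U3, P4}: 63 + 69 = 132
  … (15 splits in total)
Best: vehicle 1 00 → W6 → 00 = 26; vehicle 2 00 → Q4 → U3 → P4 → X1 → 00 = 88; combined 114.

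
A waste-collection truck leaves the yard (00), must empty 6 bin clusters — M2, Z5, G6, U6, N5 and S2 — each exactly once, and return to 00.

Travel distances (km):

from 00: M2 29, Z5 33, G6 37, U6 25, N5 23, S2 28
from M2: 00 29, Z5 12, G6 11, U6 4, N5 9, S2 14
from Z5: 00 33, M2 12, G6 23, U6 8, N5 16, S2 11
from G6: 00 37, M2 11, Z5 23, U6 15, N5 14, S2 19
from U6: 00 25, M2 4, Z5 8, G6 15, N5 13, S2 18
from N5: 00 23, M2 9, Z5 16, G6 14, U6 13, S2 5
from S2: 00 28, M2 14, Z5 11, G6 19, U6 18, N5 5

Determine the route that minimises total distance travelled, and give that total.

Shortest round trip = 99 km.

There are 360 distinct closed tours to check (reversals are equivalent).
00 - M2 - Z5 - G6 - U6 - N5 - S2 - 00: 29+12+23+15+13+5+28 = 125
00 - M2 - Z5 - G6 - U6 - S2 - N5 - 00: 29+12+23+15+18+5+23 = 125
00 - M2 - Z5 - G6 - N5 - U6 - S2 - 00: 29+12+23+14+13+18+28 = 137
00 - M2 - Z5 - G6 - N5 - S2 - U6 - 00: 29+12+23+14+5+18+25 = 126
00 - M2 - Z5 - G6 - S2 - U6 - N5 - 00: 29+12+23+19+18+13+23 = 137
00 - M2 - Z5 - G6 - S2 - N5 - U6 - 00: 29+12+23+19+5+13+25 = 126
00 - M2 - Z5 - U6 - G6 - N5 - S2 - 00: 29+12+8+15+14+5+28 = 111
00 - M2 - Z5 - U6 - G6 - S2 - N5 - 00: 29+12+8+15+19+5+23 = 111
… (352 more)
00 - G6 - M2 - U6 - Z5 - S2 - N5 - 00: 37+11+4+8+11+5+23 = 99  ← best
The minimum is 99.
One optimal route: 00 → G6 → M2 → U6 → Z5 → S2 → N5 → 00 (or its reverse).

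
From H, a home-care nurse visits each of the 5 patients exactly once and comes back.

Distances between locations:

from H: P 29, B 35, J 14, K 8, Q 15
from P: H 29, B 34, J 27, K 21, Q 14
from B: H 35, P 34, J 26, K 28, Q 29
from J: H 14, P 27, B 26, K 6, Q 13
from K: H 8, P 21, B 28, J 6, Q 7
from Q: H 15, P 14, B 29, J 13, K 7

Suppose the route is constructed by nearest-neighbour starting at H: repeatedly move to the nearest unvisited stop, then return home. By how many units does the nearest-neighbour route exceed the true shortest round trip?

The nearest-neighbour route is 7 longer than optimal.

H: K=8, J=14, Q=15, P=29, B=35 ⇒ K
K: J=6, Q=7, P=21, B=28 ⇒ J
J: Q=13, B=26, P=27 ⇒ Q
Q: P=14, B=29 ⇒ P
P: B=34 ⇒ B
NN route H → K → J → Q → P → B → H costs 110.
Optimal: H → J → B → P → Q → K → H costs 103 (by enumerating all 60 distinct tours).
Excess = 110 − 103 = 7.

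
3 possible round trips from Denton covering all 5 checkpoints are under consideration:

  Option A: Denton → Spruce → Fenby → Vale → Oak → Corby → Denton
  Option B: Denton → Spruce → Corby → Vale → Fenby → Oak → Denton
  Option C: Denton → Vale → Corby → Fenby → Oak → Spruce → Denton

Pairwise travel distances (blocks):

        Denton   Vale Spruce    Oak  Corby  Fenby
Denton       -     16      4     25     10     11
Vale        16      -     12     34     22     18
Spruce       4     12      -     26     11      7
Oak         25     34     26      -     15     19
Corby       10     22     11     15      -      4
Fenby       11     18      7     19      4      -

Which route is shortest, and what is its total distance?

88 blocks — Option A is the shortest.

Option A: 4 + 7 + 18 + 34 + 15 + 10 = 88
Option B: 4 + 11 + 22 + 18 + 19 + 25 = 99
Option C: 16 + 22 + 4 + 19 + 26 + 4 = 91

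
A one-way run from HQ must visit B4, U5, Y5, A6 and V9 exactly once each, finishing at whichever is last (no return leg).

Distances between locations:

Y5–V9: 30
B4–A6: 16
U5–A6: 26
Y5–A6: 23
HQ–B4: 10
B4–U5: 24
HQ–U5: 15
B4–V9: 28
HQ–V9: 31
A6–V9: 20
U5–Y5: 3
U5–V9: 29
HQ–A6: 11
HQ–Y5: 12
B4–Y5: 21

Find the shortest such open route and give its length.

Minimum one-way distance = 75.

There are 5! = 120 possible orderings.
HQ → B4 → U5 → Y5 → A6 → V9: 10+24+3+23+20 = 80
HQ → B4 → U5 → Y5 → V9 → A6: 10+24+3+30+20 = 87
HQ → B4 → U5 → A6 → Y5 → V9: 10+24+26+23+30 = 113
HQ → B4 → U5 → A6 → V9 → Y5: 10+24+26+20+30 = 110
HQ → B4 → U5 → V9 → Y5 → A6: 10+24+29+30+23 = 116
HQ → B4 → U5 → V9 → A6 → Y5: 10+24+29+20+23 = 106
HQ → B4 → Y5 → U5 → A6 → V9: 10+21+3+26+20 = 80
HQ → B4 → Y5 → U5 → V9 → A6: 10+21+3+29+20 = 83
HQ → B4 → Y5 → A6 → U5 → V9: 10+21+23+26+29 = 109
HQ → B4 → Y5 → A6 → V9 → U5: 10+21+23+20+29 = 103
HQ → B4 → Y5 → V9 → U5 → A6: 10+21+30+29+26 = 116
HQ → B4 → Y5 → V9 → A6 → U5: 10+21+30+20+26 = 107
HQ → B4 → A6 → U5 → Y5 → V9: 10+16+26+3+30 = 85
HQ → B4 → A6 → U5 → V9 → Y5: 10+16+26+29+30 = 111
… (106 more)
HQ → U5 → Y5 → B4 → A6 → V9: 15+3+21+16+20 = 75  ← best
The minimum is 75.
One shortest path: HQ → U5 → Y5 → B4 → A6 → V9.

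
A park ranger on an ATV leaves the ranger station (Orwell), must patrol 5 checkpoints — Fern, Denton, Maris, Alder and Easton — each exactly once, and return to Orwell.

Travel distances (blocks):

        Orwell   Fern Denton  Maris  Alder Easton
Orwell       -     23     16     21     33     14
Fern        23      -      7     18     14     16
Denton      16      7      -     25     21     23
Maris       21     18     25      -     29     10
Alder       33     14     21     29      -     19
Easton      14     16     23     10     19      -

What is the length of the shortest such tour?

87 blocks — the shortest possible round trip.

There are 60 distinct closed tours to check (reversals are equivalent).
Orwell-Fern-Denton-Maris-Alder-Easton-Orwell: 23+7+25+29+19+14 = 117
Orwell-Fern-Denton-Maris-Easton-Alder-Orwell: 23+7+25+10+19+33 = 117
Orwell-Fern-Denton-Alder-Maris-Easton-Orwell: 23+7+21+29+10+14 = 104
Orwell-Fern-Denton-Alder-Easton-Maris-Orwell: 23+7+21+19+10+21 = 101
Orwell-Fern-Denton-Easton-Maris-Alder-Orwell: 23+7+23+10+29+33 = 125
Orwell-Fern-Denton-Easton-Alder-Maris-Orwell: 23+7+23+19+29+21 = 122
Orwell-Fern-Maris-Denton-Alder-Easton-Orwell: 23+18+25+21+19+14 = 120
Orwell-Fern-Maris-Denton-Easton-Alder-Orwell: 23+18+25+23+19+33 = 141
Orwell-Fern-Maris-Alder-Denton-Easton-Orwell: 23+18+29+21+23+14 = 128
Orwell-Fern-Maris-Alder-Easton-Denton-Orwell: 23+18+29+19+23+16 = 128
Orwell-Fern-Maris-Easton-Denton-Alder-Orwell: 23+18+10+23+21+33 = 128
Orwell-Fern-Maris-Easton-Alder-Denton-Orwell: 23+18+10+19+21+16 = 107
Orwell-Fern-Alder-Denton-Maris-Easton-Orwell: 23+14+21+25+10+14 = 107
Orwell-Fern-Alder-Denton-Easton-Maris-Orwell: 23+14+21+23+10+21 = 112
… (46 more)
Orwell-Denton-Fern-Alder-Easton-Maris-Orwell: 16+7+14+19+10+21 = 87  ← best
The minimum is 87.
One optimal route: Orwell → Denton → Fern → Alder → Easton → Maris → Orwell (or its reverse).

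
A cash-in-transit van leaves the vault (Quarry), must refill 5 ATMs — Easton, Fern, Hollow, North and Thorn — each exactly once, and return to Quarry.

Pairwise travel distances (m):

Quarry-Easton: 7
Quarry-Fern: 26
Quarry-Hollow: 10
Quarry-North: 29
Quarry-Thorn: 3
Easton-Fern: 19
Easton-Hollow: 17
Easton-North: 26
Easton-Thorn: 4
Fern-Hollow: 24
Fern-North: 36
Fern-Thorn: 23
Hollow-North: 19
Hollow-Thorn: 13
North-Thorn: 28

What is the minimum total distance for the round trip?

With 5 stops there are 5!/2 = 60 distinct round trips (a route and its reverse cost the same).
Quarry-Easton-Fern-Hollow-North-Thorn-Quarry: 7+19+24+19+28+3 = 100
Quarry-Easton-Fern-Hollow-Thorn-North-Quarry: 7+19+24+13+28+29 = 120
Quarry-Easton-Fern-North-Hollow-Thorn-Quarry: 7+19+36+19+13+3 = 97
Quarry-Easton-Fern-North-Thorn-Hollow-Quarry: 7+19+36+28+13+10 = 113
Quarry-Easton-Fern-Thorn-Hollow-North-Quarry: 7+19+23+13+19+29 = 110
Quarry-Easton-Fern-Thorn-North-Hollow-Quarry: 7+19+23+28+19+10 = 106
Quarry-Easton-Hollow-Fern-North-Thorn-Quarry: 7+17+24+36+28+3 = 115
Quarry-Easton-Hollow-Fern-Thorn-North-Quarry: 7+17+24+23+28+29 = 128
Quarry-Easton-Hollow-North-Fern-Thorn-Quarry: 7+17+19+36+23+3 = 105
Quarry-Easton-Hollow-North-Thorn-Fern-Quarry: 7+17+19+28+23+26 = 120
Quarry-Easton-Hollow-Thorn-Fern-North-Quarry: 7+17+13+23+36+29 = 125
Quarry-Easton-Hollow-Thorn-North-Fern-Quarry: 7+17+13+28+36+26 = 127
Quarry-Easton-North-Fern-Hollow-Thorn-Quarry: 7+26+36+24+13+3 = 109
Quarry-Easton-North-Fern-Thorn-Hollow-Quarry: 7+26+36+23+13+10 = 115
… (46 more)
Quarry-Hollow-North-Fern-Easton-Thorn-Quarry: 10+19+36+19+4+3 = 91  ← best
The minimum is 91.
One optimal route: Quarry → Hollow → North → Fern → Easton → Thorn → Quarry (or its reverse).

Minimum total distance: 91 m.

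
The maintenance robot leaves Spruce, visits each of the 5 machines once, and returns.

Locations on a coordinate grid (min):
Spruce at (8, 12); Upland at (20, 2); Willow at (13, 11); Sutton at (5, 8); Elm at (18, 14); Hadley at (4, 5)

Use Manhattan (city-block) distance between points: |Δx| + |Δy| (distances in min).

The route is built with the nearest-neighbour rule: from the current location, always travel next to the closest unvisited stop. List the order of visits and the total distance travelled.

At Spruce the remaining stops are Willow 6, Sutton 7, Hadley 11, Elm 12, Upland 22; go to Willow.
At Willow the remaining stops are Elm 8, Sutton 11, Hadley 15, Upland 16; go to Elm.
At Elm the remaining stops are Upland 14, Sutton 19, Hadley 23; go to Upland.
At Upland the remaining stops are Hadley 19, Sutton 21; go to Hadley.
At Hadley the remaining stops are Sutton 4; go to Sutton.
Return Sutton→Spruce: 7.
Total = 6 + 8 + 14 + 19 + 4 + 7 = 58.

Total distance 58 min via the nearest-neighbour route Spruce → Willow → Elm → Upland → Hadley → Sutton → Spruce.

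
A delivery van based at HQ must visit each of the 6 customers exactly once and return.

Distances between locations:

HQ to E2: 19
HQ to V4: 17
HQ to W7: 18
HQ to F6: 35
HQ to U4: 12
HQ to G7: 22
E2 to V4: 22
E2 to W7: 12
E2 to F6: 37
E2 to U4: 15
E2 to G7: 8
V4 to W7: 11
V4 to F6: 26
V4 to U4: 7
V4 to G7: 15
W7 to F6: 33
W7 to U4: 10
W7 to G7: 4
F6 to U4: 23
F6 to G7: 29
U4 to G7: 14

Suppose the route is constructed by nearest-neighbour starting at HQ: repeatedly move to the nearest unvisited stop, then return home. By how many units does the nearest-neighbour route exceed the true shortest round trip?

HQ: U4=12, V4=17, W7=18, E2=19, G7=22, F6=35 ⇒ U4
U4: V4=7, W7=10, G7=14, E2=15, F6=23 ⇒ V4
V4: W7=11, G7=15, E2=22, F6=26 ⇒ W7
W7: G7=4, E2=12, F6=33 ⇒ G7
G7: E2=8, F6=29 ⇒ E2
E2: F6=37 ⇒ F6
NN route HQ → U4 → V4 → W7 → G7 → E2 → F6 → HQ costs 114.
Optimal: HQ → E2 → G7 → W7 → V4 → F6 → U4 → HQ costs 103 (by enumerating all 360 distinct tours).
Excess = 114 − 103 = 11.

The nearest-neighbour route is 11 longer than optimal.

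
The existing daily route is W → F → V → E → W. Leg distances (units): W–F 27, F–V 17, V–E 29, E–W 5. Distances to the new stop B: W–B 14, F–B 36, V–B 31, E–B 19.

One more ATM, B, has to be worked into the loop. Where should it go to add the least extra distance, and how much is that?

Minimum extra distance: 21, inserting B between V and E.

Insertion cost between consecutive stops i–j is d(i,B) + d(B,j) − d(i,j):
  between W and F: 14 + 36 − 27 = 23
  between F and V: 36 + 31 − 17 = 50
  between V and E: 31 + 19 − 29 = 21
  between E and W: 19 + 14 − 5 = 28
Cheapest insertion is between V and E, adding 21.
New total = 78 + 21 = 99.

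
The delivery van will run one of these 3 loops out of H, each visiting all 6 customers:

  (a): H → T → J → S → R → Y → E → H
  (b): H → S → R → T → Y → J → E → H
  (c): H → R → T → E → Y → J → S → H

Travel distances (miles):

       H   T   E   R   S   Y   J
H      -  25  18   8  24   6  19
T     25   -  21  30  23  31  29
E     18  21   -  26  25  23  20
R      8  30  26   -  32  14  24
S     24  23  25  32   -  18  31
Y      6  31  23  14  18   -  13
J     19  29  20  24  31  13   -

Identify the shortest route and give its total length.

(a): 25 + 29 + 31 + 32 + 14 + 23 + 18 = 172
(b): 24 + 32 + 30 + 31 + 13 + 20 + 18 = 168
(c): 8 + 30 + 21 + 23 + 13 + 31 + 24 = 150

150 miles — (c) is the shortest.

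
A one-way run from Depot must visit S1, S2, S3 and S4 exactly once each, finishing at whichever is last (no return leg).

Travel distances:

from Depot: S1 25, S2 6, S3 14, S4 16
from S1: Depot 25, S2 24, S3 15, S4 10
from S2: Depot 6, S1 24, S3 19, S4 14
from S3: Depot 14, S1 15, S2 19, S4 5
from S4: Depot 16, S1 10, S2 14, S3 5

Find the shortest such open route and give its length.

Shortest open route: 40.

There are 4! = 24 possible orderings.
Depot → S1 → S2 → S3 → S4: 25+24+19+5 = 73
Depot → S1 → S2 → S4 → S3: 25+24+14+5 = 68
Depot → S1 → S3 → S2 → S4: 25+15+19+14 = 73
Depot → S1 → S3 → S4 → S2: 25+15+5+14 = 59
Depot → S1 → S4 → S2 → S3: 25+10+14+19 = 68
Depot → S1 → S4 → S3 → S2: 25+10+5+19 = 59
Depot → S2 → S1 → S3 → S4: 6+24+15+5 = 50
Depot → S2 → S1 → S4 → S3: 6+24+10+5 = 45
Depot → S2 → S3 → S1 → S4: 6+19+15+10 = 50
Depot → S2 → S3 → S4 → S1: 6+19+5+10 = 40
Depot → S2 → S4 → S1 → S3: 6+14+10+15 = 45
Depot → S2 → S4 → S3 → S1: 6+14+5+15 = 40
Depot → S3 → S1 → S2 → S4: 14+15+24+14 = 67
Depot → S3 → S1 → S4 → S2: 14+15+10+14 = 53
… (10 more)
The minimum is 40.
One shortest path: Depot → S2 → S3 → S4 → S1.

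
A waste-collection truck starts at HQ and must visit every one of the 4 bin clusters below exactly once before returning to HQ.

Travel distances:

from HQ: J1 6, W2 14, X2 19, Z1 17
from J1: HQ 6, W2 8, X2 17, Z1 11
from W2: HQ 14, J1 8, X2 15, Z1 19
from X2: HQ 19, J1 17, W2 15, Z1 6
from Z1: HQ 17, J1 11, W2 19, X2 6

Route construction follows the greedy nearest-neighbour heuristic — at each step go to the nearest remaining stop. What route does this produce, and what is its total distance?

At HQ the remaining stops are J1 6, W2 14, Z1 17, X2 19; go to J1.
At J1 the remaining stops are W2 8, Z1 11, X2 17; go to W2.
At W2 the remaining stops are X2 15, Z1 19; go to X2.
At X2 the remaining stops are Z1 6; go to Z1.
Return Z1→HQ: 17.
Total = 6 + 8 + 15 + 6 + 17 = 52.

Total distance 52 via the nearest-neighbour route HQ → J1 → W2 → X2 → Z1 → HQ.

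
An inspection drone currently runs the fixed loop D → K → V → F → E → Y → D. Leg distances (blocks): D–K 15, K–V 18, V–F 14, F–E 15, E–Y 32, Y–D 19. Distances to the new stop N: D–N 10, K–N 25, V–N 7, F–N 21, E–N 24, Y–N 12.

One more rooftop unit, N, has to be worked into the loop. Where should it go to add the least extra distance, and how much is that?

Minimum extra distance: 3 blocks, inserting N between Y and D.

Insertion cost between consecutive stops i–j is d(i,N) + d(N,j) − d(i,j):
  between D and K: 10 + 25 − 15 = 20
  between K and V: 25 + 7 − 18 = 14
  between V and F: 7 + 21 − 14 = 14
  between F and E: 21 + 24 − 15 = 30
  between E and Y: 24 + 12 − 32 = 4
  between Y and D: 12 + 10 − 19 = 3
Cheapest insertion is between Y and D, adding 3.
New total = 113 + 3 = 116.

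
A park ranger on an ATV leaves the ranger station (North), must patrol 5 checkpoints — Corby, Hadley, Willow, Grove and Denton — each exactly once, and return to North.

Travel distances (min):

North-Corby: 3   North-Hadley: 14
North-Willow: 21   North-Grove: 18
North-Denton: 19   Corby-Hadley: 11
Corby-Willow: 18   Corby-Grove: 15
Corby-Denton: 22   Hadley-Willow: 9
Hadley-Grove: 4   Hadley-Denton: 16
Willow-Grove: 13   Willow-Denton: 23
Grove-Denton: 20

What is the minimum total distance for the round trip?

Minimum total distance: 73 min.

With 5 stops there are 5!/2 = 60 distinct round trips (a route and its reverse cost the same).
North-Corby-Hadley-Willow-Grove-Denton-North: 3+11+9+13+20+19 = 75
North-Corby-Hadley-Willow-Denton-Grove-North: 3+11+9+23+20+18 = 84
North-Corby-Hadley-Grove-Willow-Denton-North: 3+11+4+13+23+19 = 73
North-Corby-Hadley-Grove-Denton-Willow-North: 3+11+4+20+23+21 = 82
North-Corby-Hadley-Denton-Willow-Grove-North: 3+11+16+23+13+18 = 84
North-Corby-Hadley-Denton-Grove-Willow-North: 3+11+16+20+13+21 = 84
North-Corby-Willow-Hadley-Grove-Denton-North: 3+18+9+4+20+19 = 73
North-Corby-Willow-Hadley-Denton-Grove-North: 3+18+9+16+20+18 = 84
North-Corby-Willow-Grove-Hadley-Denton-North: 3+18+13+4+16+19 = 73
North-Corby-Willow-Grove-Denton-Hadley-North: 3+18+13+20+16+14 = 84
North-Corby-Willow-Denton-Hadley-Grove-North: 3+18+23+16+4+18 = 82
North-Corby-Willow-Denton-Grove-Hadley-North: 3+18+23+20+4+14 = 82
North-Corby-Grove-Hadley-Willow-Denton-North: 3+15+4+9+23+19 = 73
North-Corby-Grove-Hadley-Denton-Willow-North: 3+15+4+16+23+21 = 82
… (46 more)
The minimum is 73.
One optimal route: North → Corby → Hadley → Grove → Willow → Denton → North (or its reverse).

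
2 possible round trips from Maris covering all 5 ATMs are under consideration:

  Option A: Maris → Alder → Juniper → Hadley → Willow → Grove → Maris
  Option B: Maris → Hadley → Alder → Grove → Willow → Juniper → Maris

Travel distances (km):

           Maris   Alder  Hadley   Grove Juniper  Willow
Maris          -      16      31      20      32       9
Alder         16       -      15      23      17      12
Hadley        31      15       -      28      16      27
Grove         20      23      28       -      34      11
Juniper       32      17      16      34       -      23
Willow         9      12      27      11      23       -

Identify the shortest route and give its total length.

Option A: 16 + 17 + 16 + 27 + 11 + 20 = 107
Option B: 31 + 15 + 23 + 11 + 23 + 32 = 135

Shortest is Option A, total 107 km.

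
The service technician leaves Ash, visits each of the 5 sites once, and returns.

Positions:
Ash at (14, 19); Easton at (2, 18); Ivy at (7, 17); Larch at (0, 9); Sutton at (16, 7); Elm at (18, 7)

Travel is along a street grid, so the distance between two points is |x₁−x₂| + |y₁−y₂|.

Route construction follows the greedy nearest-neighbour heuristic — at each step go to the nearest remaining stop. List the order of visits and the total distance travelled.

At Ash the remaining stops are Ivy 9, Easton 13, Sutton 14, Elm 16, Larch 24; go to Ivy.
At Ivy the remaining stops are Easton 6, Larch 15, Sutton 19, Elm 21; go to Easton.
At Easton the remaining stops are Larch 11, Sutton 25, Elm 27; go to Larch.
At Larch the remaining stops are Sutton 18, Elm 20; go to Sutton.
At Sutton the remaining stops are Elm 2; go to Elm.
Return Elm→Ash: 16.
Total = 9 + 6 + 11 + 18 + 2 + 16 = 62.

Nearest-neighbour total = 62; route Ash → Ivy → Easton → Larch → Sutton → Elm → Ash.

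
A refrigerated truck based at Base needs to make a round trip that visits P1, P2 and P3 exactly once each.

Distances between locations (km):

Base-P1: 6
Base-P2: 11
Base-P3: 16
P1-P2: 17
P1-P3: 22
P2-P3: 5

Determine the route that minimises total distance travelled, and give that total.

44 km — the shortest possible round trip.

With 3 stops there are 3!/2 = 3 distinct round trips (a route and its reverse cost the same).
Base - P1 - P2 - P3 - Base: 6+17+5+16 = 44
Base - P1 - P3 - P2 - Base: 6+22+5+11 = 44
Base - P2 - P1 - P3 - Base: 11+17+22+16 = 66
The minimum is 44.
One optimal route: Base → P1 → P2 → P3 → Base (or its reverse).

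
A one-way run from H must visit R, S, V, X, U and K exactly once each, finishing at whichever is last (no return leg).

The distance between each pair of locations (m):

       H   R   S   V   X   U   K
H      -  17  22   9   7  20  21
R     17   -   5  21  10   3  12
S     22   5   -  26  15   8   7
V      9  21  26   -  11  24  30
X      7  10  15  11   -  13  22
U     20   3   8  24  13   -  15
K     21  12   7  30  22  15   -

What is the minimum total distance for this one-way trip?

There are 6! = 720 possible orderings.
H - R - S - V - X - U - K: 17+5+26+11+13+15 = 87
H - R - S - V - X - K - U: 17+5+26+11+22+15 = 96
H - R - S - V - U - X - K: 17+5+26+24+13+22 = 107
H - R - S - V - U - K - X: 17+5+26+24+15+22 = 109
H - R - S - V - K - X - U: 17+5+26+30+22+13 = 113
H - R - S - V - K - U - X: 17+5+26+30+15+13 = 106
H - R - S - X - V - U - K: 17+5+15+11+24+15 = 87
H - R - S - X - V - K - U: 17+5+15+11+30+15 = 93
… (712 more)
H - V - X - R - U - S - K: 9+11+10+3+8+7 = 48  ← best
The minimum is 48.
One shortest path: H → V → X → R → U → S → K.

48 m — the minimum one-way total.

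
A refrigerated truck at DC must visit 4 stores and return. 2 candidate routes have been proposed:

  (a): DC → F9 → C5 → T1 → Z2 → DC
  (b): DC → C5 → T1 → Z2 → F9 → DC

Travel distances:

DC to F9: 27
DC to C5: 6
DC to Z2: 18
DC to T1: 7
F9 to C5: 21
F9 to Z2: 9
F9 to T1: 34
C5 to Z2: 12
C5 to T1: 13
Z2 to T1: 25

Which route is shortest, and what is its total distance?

(a): 27 + 21 + 13 + 25 + 18 = 104
(b): 6 + 13 + 25 + 9 + 27 = 80

Shortest is (b), total 80.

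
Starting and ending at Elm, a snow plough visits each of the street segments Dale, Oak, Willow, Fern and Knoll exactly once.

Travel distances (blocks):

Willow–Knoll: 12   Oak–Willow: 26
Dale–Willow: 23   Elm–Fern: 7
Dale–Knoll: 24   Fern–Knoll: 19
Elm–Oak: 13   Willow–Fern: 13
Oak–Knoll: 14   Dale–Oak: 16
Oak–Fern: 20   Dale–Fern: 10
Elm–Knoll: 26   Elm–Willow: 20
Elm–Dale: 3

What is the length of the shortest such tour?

Minimum total distance: 65 blocks.

Elm - Dale - Oak - Willow - Fern - Knoll - Elm: 3+16+26+13+19+26 = 103
Elm - Dale - Oak - Willow - Knoll - Fern - Elm: 3+16+26+12+19+7 = 83
Elm - Dale - Oak - Fern - Willow - Knoll - Elm: 3+16+20+13+12+26 = 90
Elm - Dale - Oak - Fern - Knoll - Willow - Elm: 3+16+20+19+12+20 = 90
Elm - Dale - Oak - Knoll - Willow - Fern - Elm: 3+16+14+12+13+7 = 65
Elm - Dale - Oak - Knoll - Fern - Willow - Elm: 3+16+14+19+13+20 = 85
Elm - Dale - Willow - Oak - Fern - Knoll - Elm: 3+23+26+20+19+26 = 117
Elm - Dale - Willow - Oak - Knoll - Fern - Elm: 3+23+26+14+19+7 = 92
Elm - Dale - Willow - Fern - Oak - Knoll - Elm: 3+23+13+20+14+26 = 99
Elm - Dale - Willow - Fern - Knoll - Oak - Elm: 3+23+13+19+14+13 = 85
Elm - Dale - Willow - Knoll - Oak - Fern - Elm: 3+23+12+14+20+7 = 79
Elm - Dale - Willow - Knoll - Fern - Oak - Elm: 3+23+12+19+20+13 = 90
Elm - Dale - Fern - Oak - Willow - Knoll - Elm: 3+10+20+26+12+26 = 97
Elm - Dale - Fern - Oak - Knoll - Willow - Elm: 3+10+20+14+12+20 = 79
… (46 more)
The minimum is 65.
One optimal route: Elm → Dale → Oak → Knoll → Willow → Fern → Elm (or its reverse).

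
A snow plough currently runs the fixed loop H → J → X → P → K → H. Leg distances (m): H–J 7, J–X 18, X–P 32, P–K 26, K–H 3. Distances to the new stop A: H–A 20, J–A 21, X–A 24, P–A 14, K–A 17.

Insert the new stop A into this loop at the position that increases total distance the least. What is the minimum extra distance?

Insertion cost between consecutive stops i–j is d(i,A) + d(A,j) − d(i,j):
  between H and J: 20 + 21 − 7 = 34
  between J and X: 21 + 24 − 18 = 27
  between X and P: 24 + 14 − 32 = 6
  between P and K: 14 + 17 − 26 = 5
  between K and H: 17 + 20 − 3 = 34
Cheapest insertion is between P and K, adding 5.
New total = 86 + 5 = 91.

+5 m — insert A between P and K.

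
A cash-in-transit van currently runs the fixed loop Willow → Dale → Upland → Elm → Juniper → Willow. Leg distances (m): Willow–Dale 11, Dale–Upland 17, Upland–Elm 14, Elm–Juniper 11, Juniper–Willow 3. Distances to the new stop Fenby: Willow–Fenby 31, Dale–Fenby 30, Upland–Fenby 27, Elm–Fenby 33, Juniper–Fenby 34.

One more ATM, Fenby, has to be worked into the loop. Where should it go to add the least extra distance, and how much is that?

Minimum extra distance: 40 m, inserting Fenby between Dale and Upland.

Insertion cost between consecutive stops i–j is d(i,Fenby) + d(Fenby,j) − d(i,j):
  between Willow and Dale: 31 + 30 − 11 = 50
  between Dale and Upland: 30 + 27 − 17 = 40
  between Upland and Elm: 27 + 33 − 14 = 46
  between Elm and Juniper: 33 + 34 − 11 = 56
  between Juniper and Willow: 34 + 31 − 3 = 62
Cheapest insertion is between Dale and Upland, adding 40.
New total = 56 + 40 = 96.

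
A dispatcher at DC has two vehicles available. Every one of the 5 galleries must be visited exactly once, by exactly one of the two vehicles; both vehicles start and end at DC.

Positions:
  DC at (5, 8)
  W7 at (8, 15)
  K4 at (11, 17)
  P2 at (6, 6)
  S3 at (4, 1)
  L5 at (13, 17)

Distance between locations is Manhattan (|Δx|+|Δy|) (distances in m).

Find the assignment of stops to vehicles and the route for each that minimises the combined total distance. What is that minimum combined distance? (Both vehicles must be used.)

52 m — the smallest possible combined total.

Try each way of splitting the stops between the two vehicles (each non-empty) and, for each split, find the best tour for each vehicle:
  {W7} + {K4, P2, S3, L5}: 20 + 50 = 70
  {K4} + {W7, P2, S3, L5}: 30 + 50 = 80
  {W7, K4} + {P2, S3, L5}: 30 + 50 = 80
  {P2} + {W7, K4, S3, L5}: 6 + 50 = 56
  {W7, P2} + {K4, S3, L5}: 24 + 50 = 74
  {K4, P2} + {W7, S3, L5}: 34 + 50 = 84
  … (15 splits in total)
  {P2, S3} + {W7, K4, L5}: 18 + 34 = 52  ← best
Best: vehicle 1 DC → P2 → S3 → DC = 18; vehicle 2 DC → W7 → K4 → L5 → DC = 34; combined 52.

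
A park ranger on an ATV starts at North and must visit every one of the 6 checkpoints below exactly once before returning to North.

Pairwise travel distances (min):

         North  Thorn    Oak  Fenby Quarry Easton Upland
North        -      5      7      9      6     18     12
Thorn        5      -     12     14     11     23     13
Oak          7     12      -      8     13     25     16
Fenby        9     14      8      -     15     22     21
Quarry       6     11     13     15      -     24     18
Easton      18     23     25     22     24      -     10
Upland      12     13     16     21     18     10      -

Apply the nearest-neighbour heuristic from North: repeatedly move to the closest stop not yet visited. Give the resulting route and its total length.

At North the remaining stops are Thorn 5, Quarry 6, Oak 7, Fenby 9, Upland 12, Easton 18; go to Thorn.
At Thorn the remaining stops are Quarry 11, Oak 12, Upland 13, Fenby 14, Easton 23; go to Quarry.
At Quarry the remaining stops are Oak 13, Fenby 15, Upland 18, Easton 24; go to Oak.
At Oak the remaining stops are Fenby 8, Upland 16, Easton 25; go to Fenby.
At Fenby the remaining stops are Upland 21, Easton 22; go to Upland.
At Upland the remaining stops are Easton 10; go to Easton.
Return Easton→North: 18.
Total = 5 + 11 + 13 + 8 + 21 + 10 + 18 = 86.

86 min along North → Thorn → Quarry → Oak → Fenby → Upland → Easton → North.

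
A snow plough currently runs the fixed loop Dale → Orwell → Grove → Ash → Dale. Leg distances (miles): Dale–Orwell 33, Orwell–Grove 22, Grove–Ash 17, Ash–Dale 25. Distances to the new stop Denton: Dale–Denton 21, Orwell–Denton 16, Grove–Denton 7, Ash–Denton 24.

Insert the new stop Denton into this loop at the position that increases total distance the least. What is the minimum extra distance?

Insertion cost between consecutive stops i–j is d(i,Denton) + d(Denton,j) − d(i,j):
  between Dale and Orwell: 21 + 16 − 33 = 4
  between Orwell and Grove: 16 + 7 − 22 = 1
  between Grove and Ash: 7 + 24 − 17 = 14
  between Ash and Dale: 24 + 21 − 25 = 20
Cheapest insertion is between Orwell and Grove, adding 1.
New total = 97 + 1 = 98.

Adding 1 miles by placing Denton on the Orwell–Grove leg.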